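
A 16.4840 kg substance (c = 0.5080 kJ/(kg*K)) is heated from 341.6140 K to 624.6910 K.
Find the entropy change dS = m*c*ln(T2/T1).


T2/T1 = 1.8286
ln(T2/T1) = 0.6036
dS = 16.4840 * 0.5080 * 0.6036 = 5.0543 kJ/K

5.0543 kJ/K


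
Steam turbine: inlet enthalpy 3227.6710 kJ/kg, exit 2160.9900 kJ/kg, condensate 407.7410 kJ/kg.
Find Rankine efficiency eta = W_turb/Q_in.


W = 1066.6810 kJ/kg
Q_in = 2819.9300 kJ/kg
eta = 0.3783 = 37.8265%

eta = 37.8265%


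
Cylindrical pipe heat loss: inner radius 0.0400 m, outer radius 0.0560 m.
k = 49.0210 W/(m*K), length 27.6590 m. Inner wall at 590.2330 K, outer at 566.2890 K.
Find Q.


dT = 23.9440 K
ln(ro/ri) = 0.3365
Q = 2*pi*49.0210*27.6590*23.9440 / 0.3365 = 606241.9402 W

606241.9402 W


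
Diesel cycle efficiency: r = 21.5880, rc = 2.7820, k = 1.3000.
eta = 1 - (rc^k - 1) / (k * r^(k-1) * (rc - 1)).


r^(k-1) = 2.5134
rc^k = 3.7815
eta = 0.5223 = 52.2290%

52.2290%


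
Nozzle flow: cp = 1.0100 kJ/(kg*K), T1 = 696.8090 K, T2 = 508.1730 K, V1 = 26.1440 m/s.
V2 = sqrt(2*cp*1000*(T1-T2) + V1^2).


dT = 188.6360 K
2*cp*1000*dT = 381044.7200
V1^2 = 683.5087
V2 = sqrt(381728.2287) = 617.8416 m/s

617.8416 m/s


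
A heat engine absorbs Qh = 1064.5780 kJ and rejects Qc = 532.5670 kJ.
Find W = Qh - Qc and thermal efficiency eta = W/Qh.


W = 1064.5780 - 532.5670 = 532.0110 kJ
eta = 532.0110 / 1064.5780 = 0.4997 = 49.9739%

W = 532.0110 kJ, eta = 49.9739%


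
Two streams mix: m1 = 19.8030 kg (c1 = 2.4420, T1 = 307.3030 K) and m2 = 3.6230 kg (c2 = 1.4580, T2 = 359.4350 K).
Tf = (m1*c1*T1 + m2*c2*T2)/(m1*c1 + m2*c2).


num = 16759.4988
den = 53.6413
Tf = 312.4367 K

312.4367 K


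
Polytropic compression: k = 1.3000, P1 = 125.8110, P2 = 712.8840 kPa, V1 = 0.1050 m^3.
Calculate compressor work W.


(k-1)/k = 0.2308
(P2/P1)^exp = 1.4922
W = 4.3333 * 125.8110 * 0.1050 * (1.4922 - 1) = 28.1778 kJ

28.1778 kJ


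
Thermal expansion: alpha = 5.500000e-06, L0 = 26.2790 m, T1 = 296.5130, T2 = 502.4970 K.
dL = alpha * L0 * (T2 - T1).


dT = 205.9840 K
dL = 5.500000e-06 * 26.2790 * 205.9840 = 0.029772 m
L_final = 26.308772 m

dL = 0.029772 m


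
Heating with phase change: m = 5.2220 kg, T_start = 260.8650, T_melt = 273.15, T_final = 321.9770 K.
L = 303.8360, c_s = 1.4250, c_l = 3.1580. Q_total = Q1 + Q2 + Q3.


Q1 (sensible, solid) = 5.2220 * 1.4250 * 12.2850 = 91.4170 kJ
Q2 (latent) = 5.2220 * 303.8360 = 1586.6316 kJ
Q3 (sensible, liquid) = 5.2220 * 3.1580 * 48.8270 = 805.2098 kJ
Q_total = 2483.2583 kJ

2483.2583 kJ


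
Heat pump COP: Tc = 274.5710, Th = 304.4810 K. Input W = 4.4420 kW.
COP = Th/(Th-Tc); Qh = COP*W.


COP = 304.4810 / 29.9100 = 10.1799
Qh = 10.1799 * 4.4420 = 45.2191 kW

COP = 10.1799, Qh = 45.2191 kW


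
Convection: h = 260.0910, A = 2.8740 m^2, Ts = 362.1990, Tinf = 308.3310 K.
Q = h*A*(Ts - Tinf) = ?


dT = 53.8680 K
Q = 260.0910 * 2.8740 * 53.8680 = 40266.4126 W

40266.4126 W


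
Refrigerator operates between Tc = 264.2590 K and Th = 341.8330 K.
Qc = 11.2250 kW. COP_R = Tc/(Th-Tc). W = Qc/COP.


COP = 264.2590 / 77.5740 = 3.4065
W = 11.2250 / 3.4065 = 3.2951 kW

COP = 3.4065, W = 3.2951 kW


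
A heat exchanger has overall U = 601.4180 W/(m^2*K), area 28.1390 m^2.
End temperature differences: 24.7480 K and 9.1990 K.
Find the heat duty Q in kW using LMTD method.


LMTD = 15.7116 K
Q = 601.4180 * 28.1390 * 15.7116 = 265892.4233 W = 265.8924 kW

265.8924 kW


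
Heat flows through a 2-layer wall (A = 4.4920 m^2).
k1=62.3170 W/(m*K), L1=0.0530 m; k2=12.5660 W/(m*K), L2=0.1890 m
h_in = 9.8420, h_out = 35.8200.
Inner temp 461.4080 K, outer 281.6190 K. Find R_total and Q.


R_conv_in = 1/(9.8420*4.4920) = 0.0226
R_1 = 0.0530/(62.3170*4.4920) = 0.0002
R_2 = 0.1890/(12.5660*4.4920) = 0.0033
R_conv_out = 1/(35.8200*4.4920) = 0.0062
R_total = 0.0324 K/W
Q = 179.7890 / 0.0324 = 5553.8894 W

R_total = 0.0324 K/W, Q = 5553.8894 W


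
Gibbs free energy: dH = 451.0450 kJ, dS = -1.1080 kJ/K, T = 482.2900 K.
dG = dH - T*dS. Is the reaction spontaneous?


T*dS = 482.2900 * -1.1080 = -534.3773 kJ
dG = 451.0450 + 534.3773 = 985.4223 kJ (non-spontaneous)

dG = 985.4223 kJ, non-spontaneous


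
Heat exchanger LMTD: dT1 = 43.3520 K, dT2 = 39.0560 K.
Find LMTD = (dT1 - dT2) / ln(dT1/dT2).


dT1/dT2 = 1.1100
ln(dT1/dT2) = 0.1044
LMTD = 4.2960 / 0.1044 = 41.1666 K

41.1666 K


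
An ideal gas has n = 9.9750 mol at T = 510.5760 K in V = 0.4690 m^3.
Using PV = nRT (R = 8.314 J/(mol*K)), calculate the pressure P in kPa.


P = nRT/V = 9.9750 * 8.314 * 510.5760 / 0.4690
= 42343.1654 / 0.4690 = 90283.9348 Pa = 90.2839 kPa

90.2839 kPa


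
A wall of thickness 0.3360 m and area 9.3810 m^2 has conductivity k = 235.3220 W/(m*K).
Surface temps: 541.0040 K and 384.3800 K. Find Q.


dT = 156.6240 K
Q = 235.3220 * 9.3810 * 156.6240 / 0.3360 = 1029036.3129 W

1029036.3129 W


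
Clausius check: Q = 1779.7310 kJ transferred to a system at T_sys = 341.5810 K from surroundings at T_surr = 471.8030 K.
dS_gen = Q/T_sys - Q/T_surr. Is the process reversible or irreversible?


dS_sys = 1779.7310/341.5810 = 5.2103 kJ/K
dS_surr = -1779.7310/471.8030 = -3.7722 kJ/K
dS_gen = 5.2103 - 3.7722 = 1.4381 kJ/K (irreversible)

dS_gen = 1.4381 kJ/K, irreversible


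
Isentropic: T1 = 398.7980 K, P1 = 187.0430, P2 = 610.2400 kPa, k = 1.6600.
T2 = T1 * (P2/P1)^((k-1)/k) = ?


(k-1)/k = 0.3976
(P2/P1)^exp = 1.6002
T2 = 398.7980 * 1.6002 = 638.1741 K

638.1741 K


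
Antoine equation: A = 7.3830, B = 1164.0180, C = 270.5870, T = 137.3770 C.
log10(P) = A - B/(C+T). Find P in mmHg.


C+T = 407.9640
B/(C+T) = 2.8532
log10(P) = 7.3830 - 2.8532 = 4.5298
P = 10^4.5298 = 33865.9256 mmHg

33865.9256 mmHg


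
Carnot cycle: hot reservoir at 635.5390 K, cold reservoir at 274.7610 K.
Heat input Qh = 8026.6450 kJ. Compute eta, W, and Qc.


eta = 1 - 274.7610/635.5390 = 0.5677
W = 0.5677 * 8026.6450 = 4556.5055 kJ
Qc = 8026.6450 - 4556.5055 = 3470.1395 kJ

eta = 56.7672%, W = 4556.5055 kJ, Qc = 3470.1395 kJ


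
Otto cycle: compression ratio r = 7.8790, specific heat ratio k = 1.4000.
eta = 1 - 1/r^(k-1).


r^(k-1) = 2.2834
eta = 1 - 1/2.2834 = 0.5621 = 56.2063%

56.2063%


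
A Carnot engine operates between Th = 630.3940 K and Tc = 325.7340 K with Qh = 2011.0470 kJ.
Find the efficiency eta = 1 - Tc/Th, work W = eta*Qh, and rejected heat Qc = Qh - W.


eta = 1 - 325.7340/630.3940 = 0.4833
W = 0.4833 * 2011.0470 = 971.9090 kJ
Qc = 2011.0470 - 971.9090 = 1039.1380 kJ

eta = 48.3285%, W = 971.9090 kJ, Qc = 1039.1380 kJ


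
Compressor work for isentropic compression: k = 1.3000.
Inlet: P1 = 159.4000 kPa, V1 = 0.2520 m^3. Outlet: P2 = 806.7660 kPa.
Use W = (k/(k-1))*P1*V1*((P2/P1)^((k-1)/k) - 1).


(k-1)/k = 0.2308
(P2/P1)^exp = 1.4539
W = 4.3333 * 159.4000 * 0.2520 * (1.4539 - 1) = 79.0003 kJ

79.0003 kJ


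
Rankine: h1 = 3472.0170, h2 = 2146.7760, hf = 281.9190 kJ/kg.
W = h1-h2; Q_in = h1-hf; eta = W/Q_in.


W = 1325.2410 kJ/kg
Q_in = 3190.0980 kJ/kg
eta = 0.4154 = 41.5423%

eta = 41.5423%


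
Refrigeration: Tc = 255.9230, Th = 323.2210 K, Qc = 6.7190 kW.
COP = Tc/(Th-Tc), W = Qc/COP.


COP = 255.9230 / 67.2980 = 3.8028
W = 6.7190 / 3.8028 = 1.7668 kW

COP = 3.8028, W = 1.7668 kW


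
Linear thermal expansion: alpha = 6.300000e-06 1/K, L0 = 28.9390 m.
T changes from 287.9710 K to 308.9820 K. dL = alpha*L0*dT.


dT = 21.0110 K
dL = 6.300000e-06 * 28.9390 * 21.0110 = 0.003831 m
L_final = 28.942831 m

dL = 0.003831 m


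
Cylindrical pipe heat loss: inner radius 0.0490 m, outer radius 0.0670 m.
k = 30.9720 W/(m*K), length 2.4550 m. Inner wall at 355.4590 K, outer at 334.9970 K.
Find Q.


dT = 20.4620 K
ln(ro/ri) = 0.3129
Q = 2*pi*30.9720*2.4550*20.4620 / 0.3129 = 31245.0736 W

31245.0736 W


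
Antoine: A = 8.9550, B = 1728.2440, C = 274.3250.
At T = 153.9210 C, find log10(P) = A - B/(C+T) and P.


C+T = 428.2460
B/(C+T) = 4.0356
log10(P) = 8.9550 - 4.0356 = 4.9194
P = 10^4.9194 = 83055.0943 mmHg

83055.0943 mmHg


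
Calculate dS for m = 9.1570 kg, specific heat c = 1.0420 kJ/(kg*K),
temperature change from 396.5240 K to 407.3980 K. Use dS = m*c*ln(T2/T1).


T2/T1 = 1.0274
ln(T2/T1) = 0.0271
dS = 9.1570 * 1.0420 * 0.0271 = 0.2581 kJ/K

0.2581 kJ/K


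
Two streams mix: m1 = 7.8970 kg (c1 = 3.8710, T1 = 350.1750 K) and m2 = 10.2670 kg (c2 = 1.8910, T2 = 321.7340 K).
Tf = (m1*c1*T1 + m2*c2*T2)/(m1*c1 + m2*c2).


num = 16951.0325
den = 49.9842
Tf = 339.1279 K

339.1279 K


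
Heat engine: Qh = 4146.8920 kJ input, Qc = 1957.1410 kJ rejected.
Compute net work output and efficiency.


W = 4146.8920 - 1957.1410 = 2189.7510 kJ
eta = 2189.7510 / 4146.8920 = 0.5280 = 52.8046%

W = 2189.7510 kJ, eta = 52.8046%


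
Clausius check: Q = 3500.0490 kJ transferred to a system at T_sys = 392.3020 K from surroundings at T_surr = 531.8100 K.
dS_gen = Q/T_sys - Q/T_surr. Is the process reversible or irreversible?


dS_sys = 3500.0490/392.3020 = 8.9218 kJ/K
dS_surr = -3500.0490/531.8100 = -6.5814 kJ/K
dS_gen = 8.9218 - 6.5814 = 2.3404 kJ/K (irreversible)

dS_gen = 2.3404 kJ/K, irreversible


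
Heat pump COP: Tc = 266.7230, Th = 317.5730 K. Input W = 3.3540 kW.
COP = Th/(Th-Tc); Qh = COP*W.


COP = 317.5730 / 50.8500 = 6.2453
Qh = 6.2453 * 3.3540 = 20.9467 kW

COP = 6.2453, Qh = 20.9467 kW


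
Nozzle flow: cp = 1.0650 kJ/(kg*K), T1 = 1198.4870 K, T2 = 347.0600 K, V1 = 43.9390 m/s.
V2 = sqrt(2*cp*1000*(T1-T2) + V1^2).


dT = 851.4270 K
2*cp*1000*dT = 1813539.5100
V1^2 = 1930.6357
V2 = sqrt(1815470.1457) = 1347.3938 m/s

1347.3938 m/s


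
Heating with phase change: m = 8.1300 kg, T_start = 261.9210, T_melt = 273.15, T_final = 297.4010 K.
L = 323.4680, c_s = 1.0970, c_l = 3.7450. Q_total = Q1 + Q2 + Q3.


Q1 (sensible, solid) = 8.1300 * 1.0970 * 11.2290 = 100.1471 kJ
Q2 (latent) = 8.1300 * 323.4680 = 2629.7948 kJ
Q3 (sensible, liquid) = 8.1300 * 3.7450 * 24.2510 = 738.3666 kJ
Q_total = 3468.3085 kJ

3468.3085 kJ


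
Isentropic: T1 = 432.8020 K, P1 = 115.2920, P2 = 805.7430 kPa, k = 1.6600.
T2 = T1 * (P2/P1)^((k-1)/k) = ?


(k-1)/k = 0.3976
(P2/P1)^exp = 2.1663
T2 = 432.8020 * 2.1663 = 937.5912 K

937.5912 K


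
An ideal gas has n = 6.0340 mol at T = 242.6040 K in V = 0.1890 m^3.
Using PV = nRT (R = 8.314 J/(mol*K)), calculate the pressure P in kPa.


P = nRT/V = 6.0340 * 8.314 * 242.6040 / 0.1890
= 12170.6363 / 0.1890 = 64394.9009 Pa = 64.3949 kPa

64.3949 kPa


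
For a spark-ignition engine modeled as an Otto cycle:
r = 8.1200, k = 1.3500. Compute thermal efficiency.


r^(k-1) = 2.0813
eta = 1 - 1/2.0813 = 0.5195 = 51.9542%

51.9542%


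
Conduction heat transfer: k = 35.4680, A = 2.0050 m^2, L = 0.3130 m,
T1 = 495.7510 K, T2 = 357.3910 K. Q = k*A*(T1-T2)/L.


dT = 138.3600 K
Q = 35.4680 * 2.0050 * 138.3600 / 0.3130 = 31435.2771 W

31435.2771 W


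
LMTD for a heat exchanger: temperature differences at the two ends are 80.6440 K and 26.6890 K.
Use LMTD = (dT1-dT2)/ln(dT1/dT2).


dT1/dT2 = 3.0216
ln(dT1/dT2) = 1.1058
LMTD = 53.9550 / 1.1058 = 48.7930 K

48.7930 K


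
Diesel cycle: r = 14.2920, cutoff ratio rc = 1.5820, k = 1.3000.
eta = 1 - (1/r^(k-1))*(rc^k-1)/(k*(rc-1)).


r^(k-1) = 2.2209
rc^k = 1.8154
eta = 0.5147 = 51.4748%

51.4748%


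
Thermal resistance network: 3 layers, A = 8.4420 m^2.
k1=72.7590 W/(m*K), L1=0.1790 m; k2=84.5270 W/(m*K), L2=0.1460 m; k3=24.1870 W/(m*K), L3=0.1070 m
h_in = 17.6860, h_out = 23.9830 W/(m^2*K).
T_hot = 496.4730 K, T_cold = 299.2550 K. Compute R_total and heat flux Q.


R_conv_in = 1/(17.6860*8.4420) = 0.0067
R_1 = 0.1790/(72.7590*8.4420) = 0.0003
R_2 = 0.1460/(84.5270*8.4420) = 0.0002
R_3 = 0.1070/(24.1870*8.4420) = 0.0005
R_conv_out = 1/(23.9830*8.4420) = 0.0049
R_total = 0.0127 K/W
Q = 197.2180 / 0.0127 = 15581.8786 W

R_total = 0.0127 K/W, Q = 15581.8786 W


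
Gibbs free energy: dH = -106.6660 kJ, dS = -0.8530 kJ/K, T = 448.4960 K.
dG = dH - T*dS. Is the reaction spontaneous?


T*dS = 448.4960 * -0.8530 = -382.5671 kJ
dG = -106.6660 + 382.5671 = 275.9011 kJ (non-spontaneous)

dG = 275.9011 kJ, non-spontaneous


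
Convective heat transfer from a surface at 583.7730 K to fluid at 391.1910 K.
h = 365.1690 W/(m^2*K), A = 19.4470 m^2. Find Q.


dT = 192.5820 K
Q = 365.1690 * 19.4470 * 192.5820 = 1367609.8152 W

1367609.8152 W


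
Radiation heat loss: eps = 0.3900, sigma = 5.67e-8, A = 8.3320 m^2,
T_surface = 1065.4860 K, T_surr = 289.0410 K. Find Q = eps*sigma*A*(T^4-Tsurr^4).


T^4 = 1.2888e+12
Tsurr^4 = 6.9797e+09
Q = 0.3900 * 5.67e-8 * 8.3320 * 1.2818e+12 = 236172.6266 W

236172.6266 W


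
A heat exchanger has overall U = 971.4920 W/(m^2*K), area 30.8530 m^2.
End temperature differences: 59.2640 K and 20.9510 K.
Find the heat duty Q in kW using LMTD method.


LMTD = 36.8460 K
Q = 971.4920 * 30.8530 * 36.8460 = 1104400.0896 W = 1104.4001 kW

1104.4001 kW


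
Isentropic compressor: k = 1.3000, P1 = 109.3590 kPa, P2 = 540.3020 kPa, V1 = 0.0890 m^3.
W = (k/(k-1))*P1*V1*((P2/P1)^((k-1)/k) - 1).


(k-1)/k = 0.2308
(P2/P1)^exp = 1.4458
W = 4.3333 * 109.3590 * 0.0890 * (1.4458 - 1) = 18.8015 kJ

18.8015 kJ


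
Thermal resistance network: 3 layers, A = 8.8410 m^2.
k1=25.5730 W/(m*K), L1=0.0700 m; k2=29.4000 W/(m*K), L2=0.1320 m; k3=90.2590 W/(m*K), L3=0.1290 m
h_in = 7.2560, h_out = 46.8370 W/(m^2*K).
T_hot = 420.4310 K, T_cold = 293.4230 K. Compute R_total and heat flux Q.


R_conv_in = 1/(7.2560*8.8410) = 0.0156
R_1 = 0.0700/(25.5730*8.8410) = 0.0003
R_2 = 0.1320/(29.4000*8.8410) = 0.0005
R_3 = 0.1290/(90.2590*8.8410) = 0.0002
R_conv_out = 1/(46.8370*8.8410) = 0.0024
R_total = 0.0190 K/W
Q = 127.0080 / 0.0190 = 6690.8094 W

R_total = 0.0190 K/W, Q = 6690.8094 W


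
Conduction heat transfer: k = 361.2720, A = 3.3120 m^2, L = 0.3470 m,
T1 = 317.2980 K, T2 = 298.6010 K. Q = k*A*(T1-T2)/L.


dT = 18.6970 K
Q = 361.2720 * 3.3120 * 18.6970 / 0.3470 = 64471.3976 W

64471.3976 W


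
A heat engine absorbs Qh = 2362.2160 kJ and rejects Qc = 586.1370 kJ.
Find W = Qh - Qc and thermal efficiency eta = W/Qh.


W = 2362.2160 - 586.1370 = 1776.0790 kJ
eta = 1776.0790 / 2362.2160 = 0.7519 = 75.1870%

W = 1776.0790 kJ, eta = 75.1870%


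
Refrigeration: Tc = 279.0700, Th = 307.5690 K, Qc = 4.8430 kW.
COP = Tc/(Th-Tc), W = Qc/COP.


COP = 279.0700 / 28.4990 = 9.7923
W = 4.8430 / 9.7923 = 0.4946 kW

COP = 9.7923, W = 0.4946 kW


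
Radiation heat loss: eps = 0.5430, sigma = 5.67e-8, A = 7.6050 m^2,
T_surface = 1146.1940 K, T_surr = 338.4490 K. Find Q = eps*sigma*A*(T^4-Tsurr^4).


T^4 = 1.7260e+12
Tsurr^4 = 1.3121e+10
Q = 0.5430 * 5.67e-8 * 7.6050 * 1.7128e+12 = 401051.7483 W

401051.7483 W


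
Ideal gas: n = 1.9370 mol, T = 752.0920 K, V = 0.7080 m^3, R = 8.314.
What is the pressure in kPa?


P = nRT/V = 1.9370 * 8.314 * 752.0920 / 0.7080
= 12111.8535 / 0.7080 = 17107.1377 Pa = 17.1071 kPa

17.1071 kPa


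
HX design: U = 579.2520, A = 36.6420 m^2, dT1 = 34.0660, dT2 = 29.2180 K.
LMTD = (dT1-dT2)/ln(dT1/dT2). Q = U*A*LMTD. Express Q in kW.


LMTD = 31.5800 K
Q = 579.2520 * 36.6420 * 31.5800 = 670284.0695 W = 670.2841 kW

670.2841 kW


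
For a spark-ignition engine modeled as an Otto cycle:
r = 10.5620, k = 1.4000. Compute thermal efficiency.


r^(k-1) = 2.5674
eta = 1 - 1/2.5674 = 0.6105 = 61.0505%

61.0505%


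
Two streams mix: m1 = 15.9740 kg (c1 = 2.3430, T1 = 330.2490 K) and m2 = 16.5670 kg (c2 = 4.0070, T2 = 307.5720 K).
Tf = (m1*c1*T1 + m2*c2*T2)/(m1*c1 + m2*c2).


num = 32778.1065
den = 103.8111
Tf = 315.7478 K

315.7478 K


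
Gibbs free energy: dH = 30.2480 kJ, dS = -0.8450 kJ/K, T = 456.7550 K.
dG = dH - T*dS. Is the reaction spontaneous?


T*dS = 456.7550 * -0.8450 = -385.9580 kJ
dG = 30.2480 + 385.9580 = 416.2060 kJ (non-spontaneous)

dG = 416.2060 kJ, non-spontaneous


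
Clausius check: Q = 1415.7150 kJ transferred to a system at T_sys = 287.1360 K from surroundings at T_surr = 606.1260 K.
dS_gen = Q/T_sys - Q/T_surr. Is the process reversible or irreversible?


dS_sys = 1415.7150/287.1360 = 4.9305 kJ/K
dS_surr = -1415.7150/606.1260 = -2.3357 kJ/K
dS_gen = 4.9305 - 2.3357 = 2.5948 kJ/K (irreversible)

dS_gen = 2.5948 kJ/K, irreversible


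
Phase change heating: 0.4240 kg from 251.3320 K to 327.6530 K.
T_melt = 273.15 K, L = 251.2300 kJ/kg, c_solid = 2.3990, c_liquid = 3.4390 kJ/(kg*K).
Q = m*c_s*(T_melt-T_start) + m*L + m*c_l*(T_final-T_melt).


Q1 (sensible, solid) = 0.4240 * 2.3990 * 21.8180 = 22.1927 kJ
Q2 (latent) = 0.4240 * 251.2300 = 106.5215 kJ
Q3 (sensible, liquid) = 0.4240 * 3.4390 * 54.5030 = 79.4728 kJ
Q_total = 208.1871 kJ

208.1871 kJ


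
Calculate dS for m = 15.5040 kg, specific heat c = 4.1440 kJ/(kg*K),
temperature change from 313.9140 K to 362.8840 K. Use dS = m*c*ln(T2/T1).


T2/T1 = 1.1560
ln(T2/T1) = 0.1450
dS = 15.5040 * 4.1440 * 0.1450 = 9.3137 kJ/K

9.3137 kJ/K


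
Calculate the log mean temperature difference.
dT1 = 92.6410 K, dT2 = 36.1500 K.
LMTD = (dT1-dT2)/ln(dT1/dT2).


dT1/dT2 = 2.5627
ln(dT1/dT2) = 0.9411
LMTD = 56.4910 / 0.9411 = 60.0294 K

60.0294 K


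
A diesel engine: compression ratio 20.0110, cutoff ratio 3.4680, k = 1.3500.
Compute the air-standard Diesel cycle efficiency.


r^(k-1) = 2.8539
rc^k = 5.3593
eta = 0.5415 = 54.1550%

54.1550%


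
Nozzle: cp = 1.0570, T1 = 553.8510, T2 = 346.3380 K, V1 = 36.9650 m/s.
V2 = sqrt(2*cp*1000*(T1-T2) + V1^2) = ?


dT = 207.5130 K
2*cp*1000*dT = 438682.4820
V1^2 = 1366.4112
V2 = sqrt(440048.8932) = 663.3618 m/s

663.3618 m/s


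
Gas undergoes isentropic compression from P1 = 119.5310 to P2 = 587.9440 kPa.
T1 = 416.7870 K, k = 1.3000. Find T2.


(k-1)/k = 0.2308
(P2/P1)^exp = 1.4443
T2 = 416.7870 * 1.4443 = 601.9676 K

601.9676 K


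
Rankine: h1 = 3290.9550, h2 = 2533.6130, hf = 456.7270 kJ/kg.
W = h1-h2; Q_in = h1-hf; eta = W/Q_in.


W = 757.3420 kJ/kg
Q_in = 2834.2280 kJ/kg
eta = 0.2672 = 26.7213%

eta = 26.7213%


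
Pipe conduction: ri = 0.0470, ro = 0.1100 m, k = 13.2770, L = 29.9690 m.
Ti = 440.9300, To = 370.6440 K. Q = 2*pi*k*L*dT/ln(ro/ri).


dT = 70.2860 K
ln(ro/ri) = 0.8503
Q = 2*pi*13.2770*29.9690*70.2860 / 0.8503 = 206648.3730 W

206648.3730 W


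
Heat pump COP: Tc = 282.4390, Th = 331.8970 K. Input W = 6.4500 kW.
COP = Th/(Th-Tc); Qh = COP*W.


COP = 331.8970 / 49.4580 = 6.7107
Qh = 6.7107 * 6.4500 = 43.2839 kW

COP = 6.7107, Qh = 43.2839 kW


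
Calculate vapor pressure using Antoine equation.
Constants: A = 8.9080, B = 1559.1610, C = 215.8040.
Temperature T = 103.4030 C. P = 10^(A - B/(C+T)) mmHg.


C+T = 319.2070
B/(C+T) = 4.8845
log10(P) = 8.9080 - 4.8845 = 4.0235
P = 10^4.0235 = 10556.4408 mmHg

10556.4408 mmHg


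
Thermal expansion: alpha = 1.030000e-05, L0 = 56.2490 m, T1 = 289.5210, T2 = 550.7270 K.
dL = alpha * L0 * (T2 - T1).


dT = 261.2060 K
dL = 1.030000e-05 * 56.2490 * 261.2060 = 0.151334 m
L_final = 56.400334 m

dL = 0.151334 m


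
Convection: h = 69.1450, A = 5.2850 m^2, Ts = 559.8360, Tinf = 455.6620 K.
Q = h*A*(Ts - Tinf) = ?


dT = 104.1740 K
Q = 69.1450 * 5.2850 * 104.1740 = 38068.4429 W

38068.4429 W


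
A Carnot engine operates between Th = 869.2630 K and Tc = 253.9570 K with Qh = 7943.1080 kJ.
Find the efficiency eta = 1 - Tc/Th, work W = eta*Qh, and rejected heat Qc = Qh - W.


eta = 1 - 253.9570/869.2630 = 0.7078
W = 0.7078 * 7943.1080 = 5622.5124 kJ
Qc = 7943.1080 - 5622.5124 = 2320.5956 kJ

eta = 70.7848%, W = 5622.5124 kJ, Qc = 2320.5956 kJ


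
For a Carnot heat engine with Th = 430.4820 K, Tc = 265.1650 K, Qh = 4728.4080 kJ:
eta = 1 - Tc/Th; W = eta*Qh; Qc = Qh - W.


eta = 1 - 265.1650/430.4820 = 0.3840
W = 0.3840 * 4728.4080 = 1815.8395 kJ
Qc = 4728.4080 - 1815.8395 = 2912.5685 kJ

eta = 38.4028%, W = 1815.8395 kJ, Qc = 2912.5685 kJ


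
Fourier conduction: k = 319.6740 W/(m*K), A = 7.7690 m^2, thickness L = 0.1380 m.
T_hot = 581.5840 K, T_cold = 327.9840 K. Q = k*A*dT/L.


dT = 253.6000 K
Q = 319.6740 * 7.7690 * 253.6000 / 0.1380 = 4563968.0928 W

4563968.0928 W


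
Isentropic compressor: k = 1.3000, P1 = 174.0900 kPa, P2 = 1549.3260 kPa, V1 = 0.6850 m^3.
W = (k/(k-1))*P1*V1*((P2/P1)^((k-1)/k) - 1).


(k-1)/k = 0.2308
(P2/P1)^exp = 1.6561
W = 4.3333 * 174.0900 * 0.6850 * (1.6561 - 1) = 339.0416 kJ

339.0416 kJ


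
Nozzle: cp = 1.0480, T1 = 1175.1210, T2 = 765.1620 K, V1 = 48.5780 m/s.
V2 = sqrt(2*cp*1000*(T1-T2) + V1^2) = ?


dT = 409.9590 K
2*cp*1000*dT = 859274.0640
V1^2 = 2359.8221
V2 = sqrt(861633.8861) = 928.2424 m/s

928.2424 m/s


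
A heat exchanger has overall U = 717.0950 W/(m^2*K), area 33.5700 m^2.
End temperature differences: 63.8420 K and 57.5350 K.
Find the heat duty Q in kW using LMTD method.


LMTD = 60.6338 K
Q = 717.0950 * 33.5700 * 60.6338 = 1459631.0984 W = 1459.6311 kW

1459.6311 kW


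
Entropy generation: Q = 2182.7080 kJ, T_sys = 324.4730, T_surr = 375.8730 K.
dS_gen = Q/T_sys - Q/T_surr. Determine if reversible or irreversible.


dS_sys = 2182.7080/324.4730 = 6.7269 kJ/K
dS_surr = -2182.7080/375.8730 = -5.8070 kJ/K
dS_gen = 6.7269 - 5.8070 = 0.9199 kJ/K (irreversible)

dS_gen = 0.9199 kJ/K, irreversible


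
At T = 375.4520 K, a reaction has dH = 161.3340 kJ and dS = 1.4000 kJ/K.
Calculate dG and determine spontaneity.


T*dS = 375.4520 * 1.4000 = 525.6328 kJ
dG = 161.3340 - 525.6328 = -364.2988 kJ (spontaneous)

dG = -364.2988 kJ, spontaneous


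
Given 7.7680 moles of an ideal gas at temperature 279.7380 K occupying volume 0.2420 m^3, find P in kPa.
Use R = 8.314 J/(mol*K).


P = nRT/V = 7.7680 * 8.314 * 279.7380 / 0.2420
= 18066.3618 / 0.2420 = 74654.3875 Pa = 74.6544 kPa

74.6544 kPa


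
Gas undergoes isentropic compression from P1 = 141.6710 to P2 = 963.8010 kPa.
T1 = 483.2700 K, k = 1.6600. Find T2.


(k-1)/k = 0.3976
(P2/P1)^exp = 2.1433
T2 = 483.2700 * 2.1433 = 1035.7761 K

1035.7761 K


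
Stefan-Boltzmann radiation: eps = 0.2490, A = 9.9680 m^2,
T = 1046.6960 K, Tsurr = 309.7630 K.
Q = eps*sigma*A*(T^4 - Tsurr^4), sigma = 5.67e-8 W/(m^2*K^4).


T^4 = 1.2003e+12
Tsurr^4 = 9.2070e+09
Q = 0.2490 * 5.67e-8 * 9.9680 * 1.1911e+12 = 167621.0285 W

167621.0285 W


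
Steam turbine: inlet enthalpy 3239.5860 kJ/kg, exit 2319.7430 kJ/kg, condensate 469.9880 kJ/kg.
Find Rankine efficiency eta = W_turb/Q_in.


W = 919.8430 kJ/kg
Q_in = 2769.5980 kJ/kg
eta = 0.3321 = 33.2121%

eta = 33.2121%


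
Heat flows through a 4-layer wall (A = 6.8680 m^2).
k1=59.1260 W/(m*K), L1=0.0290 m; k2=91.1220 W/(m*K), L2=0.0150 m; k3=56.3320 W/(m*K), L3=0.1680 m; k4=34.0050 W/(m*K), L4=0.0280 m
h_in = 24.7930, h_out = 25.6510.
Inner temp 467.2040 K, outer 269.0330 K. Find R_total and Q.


R_conv_in = 1/(24.7930*6.8680) = 0.0059
R_1 = 0.0290/(59.1260*6.8680) = 7.1415e-05
R_2 = 0.0150/(91.1220*6.8680) = 2.3968e-05
R_3 = 0.1680/(56.3320*6.8680) = 0.0004
R_4 = 0.0280/(34.0050*6.8680) = 0.0001
R_conv_out = 1/(25.6510*6.8680) = 0.0057
R_total = 0.0122 K/W
Q = 198.1710 / 0.0122 = 16245.4596 W

R_total = 0.0122 K/W, Q = 16245.4596 W


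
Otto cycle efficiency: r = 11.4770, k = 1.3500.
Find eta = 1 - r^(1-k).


r^(k-1) = 2.3493
eta = 1 - 1/2.3493 = 0.5743 = 57.4343%

57.4343%


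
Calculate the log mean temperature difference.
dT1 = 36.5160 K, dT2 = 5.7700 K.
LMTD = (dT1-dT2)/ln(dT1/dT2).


dT1/dT2 = 6.3286
ln(dT1/dT2) = 1.8451
LMTD = 30.7460 / 1.8451 = 16.6638 K

16.6638 K


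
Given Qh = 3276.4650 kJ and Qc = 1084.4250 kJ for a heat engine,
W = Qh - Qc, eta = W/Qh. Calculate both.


W = 3276.4650 - 1084.4250 = 2192.0400 kJ
eta = 2192.0400 / 3276.4650 = 0.6690 = 66.9026%

W = 2192.0400 kJ, eta = 66.9026%


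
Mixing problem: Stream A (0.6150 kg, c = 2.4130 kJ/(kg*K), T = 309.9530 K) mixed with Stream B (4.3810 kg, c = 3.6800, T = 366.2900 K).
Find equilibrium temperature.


num = 6365.3254
den = 17.6061
Tf = 361.5414 K

361.5414 K


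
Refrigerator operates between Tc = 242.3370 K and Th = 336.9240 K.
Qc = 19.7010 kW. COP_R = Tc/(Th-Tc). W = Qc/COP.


COP = 242.3370 / 94.5870 = 2.5621
W = 19.7010 / 2.5621 = 7.6895 kW

COP = 2.5621, W = 7.6895 kW


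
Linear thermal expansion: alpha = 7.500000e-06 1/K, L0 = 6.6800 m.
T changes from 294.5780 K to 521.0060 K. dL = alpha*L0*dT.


dT = 226.4280 K
dL = 7.500000e-06 * 6.6800 * 226.4280 = 0.011344 m
L_final = 6.691344 m

dL = 0.011344 m


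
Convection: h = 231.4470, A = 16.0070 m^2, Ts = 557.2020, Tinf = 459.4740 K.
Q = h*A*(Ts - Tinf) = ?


dT = 97.7280 K
Q = 231.4470 * 16.0070 * 97.7280 = 362059.9706 W

362059.9706 W


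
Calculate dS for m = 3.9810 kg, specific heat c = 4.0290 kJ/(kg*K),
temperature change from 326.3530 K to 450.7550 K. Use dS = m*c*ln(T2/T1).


T2/T1 = 1.3812
ln(T2/T1) = 0.3229
dS = 3.9810 * 4.0290 * 0.3229 = 5.1798 kJ/K

5.1798 kJ/K


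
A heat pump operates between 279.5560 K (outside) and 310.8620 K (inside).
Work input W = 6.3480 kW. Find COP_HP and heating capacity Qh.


COP = 310.8620 / 31.3060 = 9.9298
Qh = 9.9298 * 6.3480 = 63.0343 kW

COP = 9.9298, Qh = 63.0343 kW


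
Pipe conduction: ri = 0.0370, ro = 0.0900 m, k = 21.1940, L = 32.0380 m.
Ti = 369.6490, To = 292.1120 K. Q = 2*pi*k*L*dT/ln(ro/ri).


dT = 77.5370 K
ln(ro/ri) = 0.8889
Q = 2*pi*21.1940*32.0380*77.5370 / 0.8889 = 372150.2455 W

372150.2455 W


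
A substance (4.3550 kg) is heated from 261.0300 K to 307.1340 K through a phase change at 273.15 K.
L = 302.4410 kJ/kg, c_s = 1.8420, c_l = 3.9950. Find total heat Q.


Q1 (sensible, solid) = 4.3550 * 1.8420 * 12.1200 = 97.2255 kJ
Q2 (latent) = 4.3550 * 302.4410 = 1317.1306 kJ
Q3 (sensible, liquid) = 4.3550 * 3.9950 * 33.9840 = 591.2613 kJ
Q_total = 2005.6174 kJ

2005.6174 kJ


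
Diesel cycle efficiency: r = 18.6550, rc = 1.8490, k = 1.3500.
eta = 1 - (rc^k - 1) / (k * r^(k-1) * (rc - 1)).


r^(k-1) = 2.7847
rc^k = 2.2928
eta = 0.5949 = 59.4950%

59.4950%


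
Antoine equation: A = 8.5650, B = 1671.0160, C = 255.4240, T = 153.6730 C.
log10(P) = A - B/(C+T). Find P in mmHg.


C+T = 409.0970
B/(C+T) = 4.0846
log10(P) = 8.5650 - 4.0846 = 4.4804
P = 10^4.4804 = 30224.2156 mmHg

30224.2156 mmHg


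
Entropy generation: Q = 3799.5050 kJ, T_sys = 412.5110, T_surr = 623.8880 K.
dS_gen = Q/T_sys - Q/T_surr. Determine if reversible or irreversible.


dS_sys = 3799.5050/412.5110 = 9.2107 kJ/K
dS_surr = -3799.5050/623.8880 = -6.0900 kJ/K
dS_gen = 9.2107 - 6.0900 = 3.1206 kJ/K (irreversible)

dS_gen = 3.1206 kJ/K, irreversible


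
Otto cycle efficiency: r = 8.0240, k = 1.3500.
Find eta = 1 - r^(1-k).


r^(k-1) = 2.0727
eta = 1 - 1/2.0727 = 0.5175 = 51.7538%

51.7538%


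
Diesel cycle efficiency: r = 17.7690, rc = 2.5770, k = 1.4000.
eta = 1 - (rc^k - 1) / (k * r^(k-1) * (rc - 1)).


r^(k-1) = 3.1613
rc^k = 3.7632
eta = 0.6041 = 60.4095%

60.4095%


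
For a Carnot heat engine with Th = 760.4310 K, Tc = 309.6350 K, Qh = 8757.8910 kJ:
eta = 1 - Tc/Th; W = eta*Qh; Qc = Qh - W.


eta = 1 - 309.6350/760.4310 = 0.5928
W = 0.5928 * 8757.8910 = 5191.8218 kJ
Qc = 8757.8910 - 5191.8218 = 3566.0692 kJ

eta = 59.2816%, W = 5191.8218 kJ, Qc = 3566.0692 kJ


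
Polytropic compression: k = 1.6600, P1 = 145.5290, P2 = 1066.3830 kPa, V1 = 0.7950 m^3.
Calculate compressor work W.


(k-1)/k = 0.3976
(P2/P1)^exp = 2.2075
W = 2.5152 * 145.5290 * 0.7950 * (2.2075 - 1) = 351.3734 kJ

351.3734 kJ


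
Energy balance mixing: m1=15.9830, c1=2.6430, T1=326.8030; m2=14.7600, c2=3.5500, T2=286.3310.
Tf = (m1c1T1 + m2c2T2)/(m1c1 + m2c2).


num = 28808.3334
den = 94.6411
Tf = 304.3957 K

304.3957 K


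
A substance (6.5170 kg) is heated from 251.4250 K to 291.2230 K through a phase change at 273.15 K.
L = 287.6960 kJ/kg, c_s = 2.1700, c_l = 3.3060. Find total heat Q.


Q1 (sensible, solid) = 6.5170 * 2.1700 * 21.7250 = 307.2326 kJ
Q2 (latent) = 6.5170 * 287.6960 = 1874.9148 kJ
Q3 (sensible, liquid) = 6.5170 * 3.3060 * 18.0730 = 389.3864 kJ
Q_total = 2571.5338 kJ

2571.5338 kJ


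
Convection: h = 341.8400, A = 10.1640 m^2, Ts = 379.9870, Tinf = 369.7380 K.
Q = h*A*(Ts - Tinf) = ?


dT = 10.2490 K
Q = 341.8400 * 10.1640 * 10.2490 = 35609.7586 W

35609.7586 W


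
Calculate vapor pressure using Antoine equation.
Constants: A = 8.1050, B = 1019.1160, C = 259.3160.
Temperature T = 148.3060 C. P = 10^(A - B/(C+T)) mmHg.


C+T = 407.6220
B/(C+T) = 2.5001
log10(P) = 8.1050 - 2.5001 = 5.6049
P = 10^5.6049 = 402578.2907 mmHg

402578.2907 mmHg


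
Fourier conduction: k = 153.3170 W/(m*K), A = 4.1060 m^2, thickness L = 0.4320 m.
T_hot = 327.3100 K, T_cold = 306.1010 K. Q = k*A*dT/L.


dT = 21.2090 K
Q = 153.3170 * 4.1060 * 21.2090 / 0.4320 = 30906.2066 W

30906.2066 W


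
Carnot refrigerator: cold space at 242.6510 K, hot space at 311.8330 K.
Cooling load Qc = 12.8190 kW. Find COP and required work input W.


COP = 242.6510 / 69.1820 = 3.5074
W = 12.8190 / 3.5074 = 3.6548 kW

COP = 3.5074, W = 3.6548 kW


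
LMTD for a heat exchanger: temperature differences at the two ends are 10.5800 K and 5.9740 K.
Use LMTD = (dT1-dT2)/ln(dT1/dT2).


dT1/dT2 = 1.7710
ln(dT1/dT2) = 0.5715
LMTD = 4.6060 / 0.5715 = 8.0588 K

8.0588 K


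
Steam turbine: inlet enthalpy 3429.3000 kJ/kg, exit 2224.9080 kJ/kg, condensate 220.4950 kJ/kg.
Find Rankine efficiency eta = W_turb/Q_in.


W = 1204.3920 kJ/kg
Q_in = 3208.8050 kJ/kg
eta = 0.3753 = 37.5340%

eta = 37.5340%


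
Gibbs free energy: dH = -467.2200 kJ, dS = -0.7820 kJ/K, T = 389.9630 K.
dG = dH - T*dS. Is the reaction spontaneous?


T*dS = 389.9630 * -0.7820 = -304.9511 kJ
dG = -467.2200 + 304.9511 = -162.2689 kJ (spontaneous)

dG = -162.2689 kJ, spontaneous


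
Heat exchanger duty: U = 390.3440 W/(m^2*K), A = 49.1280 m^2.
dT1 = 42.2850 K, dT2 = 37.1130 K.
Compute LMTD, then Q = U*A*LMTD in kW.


LMTD = 39.6428 K
Q = 390.3440 * 49.1280 * 39.6428 = 760222.5628 W = 760.2226 kW

760.2226 kW


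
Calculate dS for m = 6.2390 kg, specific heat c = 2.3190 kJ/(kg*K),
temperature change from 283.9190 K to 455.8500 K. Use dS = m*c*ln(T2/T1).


T2/T1 = 1.6056
ln(T2/T1) = 0.4735
dS = 6.2390 * 2.3190 * 0.4735 = 6.8503 kJ/K

6.8503 kJ/K


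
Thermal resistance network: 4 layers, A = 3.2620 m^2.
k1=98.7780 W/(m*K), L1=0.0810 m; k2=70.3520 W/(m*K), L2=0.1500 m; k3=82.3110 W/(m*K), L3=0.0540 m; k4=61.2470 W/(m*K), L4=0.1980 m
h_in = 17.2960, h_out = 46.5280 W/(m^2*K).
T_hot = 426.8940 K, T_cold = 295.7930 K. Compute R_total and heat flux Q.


R_conv_in = 1/(17.2960*3.2620) = 0.0177
R_1 = 0.0810/(98.7780*3.2620) = 0.0003
R_2 = 0.1500/(70.3520*3.2620) = 0.0007
R_3 = 0.0540/(82.3110*3.2620) = 0.0002
R_4 = 0.1980/(61.2470*3.2620) = 0.0010
R_conv_out = 1/(46.5280*3.2620) = 0.0066
R_total = 0.0264 K/W
Q = 131.1010 / 0.0264 = 4964.0167 W

R_total = 0.0264 K/W, Q = 4964.0167 W


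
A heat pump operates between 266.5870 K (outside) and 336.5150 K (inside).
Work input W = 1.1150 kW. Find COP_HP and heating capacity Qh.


COP = 336.5150 / 69.9280 = 4.8123
Qh = 4.8123 * 1.1150 = 5.3657 kW

COP = 4.8123, Qh = 5.3657 kW


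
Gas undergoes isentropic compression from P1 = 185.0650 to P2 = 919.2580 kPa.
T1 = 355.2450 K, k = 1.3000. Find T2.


(k-1)/k = 0.2308
(P2/P1)^exp = 1.4476
T2 = 355.2450 * 1.4476 = 514.2443 K

514.2443 K


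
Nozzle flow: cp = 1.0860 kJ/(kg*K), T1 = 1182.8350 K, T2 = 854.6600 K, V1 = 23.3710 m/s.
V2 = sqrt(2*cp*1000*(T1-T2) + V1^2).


dT = 328.1750 K
2*cp*1000*dT = 712796.1000
V1^2 = 546.2036
V2 = sqrt(713342.3036) = 844.5959 m/s

844.5959 m/s


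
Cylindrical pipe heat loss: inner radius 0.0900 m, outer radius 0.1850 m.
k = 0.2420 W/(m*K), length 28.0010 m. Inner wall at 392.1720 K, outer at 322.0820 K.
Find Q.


dT = 70.0900 K
ln(ro/ri) = 0.7205
Q = 2*pi*0.2420*28.0010*70.0900 / 0.7205 = 4141.5512 W

4141.5512 W


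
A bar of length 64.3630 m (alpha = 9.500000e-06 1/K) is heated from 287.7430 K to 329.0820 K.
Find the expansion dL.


dT = 41.3390 K
dL = 9.500000e-06 * 64.3630 * 41.3390 = 0.025277 m
L_final = 64.388277 m

dL = 0.025277 m


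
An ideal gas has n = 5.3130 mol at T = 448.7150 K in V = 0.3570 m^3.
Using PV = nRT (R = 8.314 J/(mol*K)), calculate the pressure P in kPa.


P = nRT/V = 5.3130 * 8.314 * 448.7150 / 0.3570
= 19820.7655 / 0.3570 = 55520.3516 Pa = 55.5204 kPa

55.5204 kPa


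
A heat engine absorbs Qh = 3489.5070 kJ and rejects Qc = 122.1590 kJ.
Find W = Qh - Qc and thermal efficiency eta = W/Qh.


W = 3489.5070 - 122.1590 = 3367.3480 kJ
eta = 3367.3480 / 3489.5070 = 0.9650 = 96.4992%

W = 3367.3480 kJ, eta = 96.4992%


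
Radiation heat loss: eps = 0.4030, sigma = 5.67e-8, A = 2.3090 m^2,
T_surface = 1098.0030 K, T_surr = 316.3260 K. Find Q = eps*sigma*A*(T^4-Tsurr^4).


T^4 = 1.4535e+12
Tsurr^4 = 1.0012e+10
Q = 0.4030 * 5.67e-8 * 2.3090 * 1.4435e+12 = 76159.5116 W

76159.5116 W


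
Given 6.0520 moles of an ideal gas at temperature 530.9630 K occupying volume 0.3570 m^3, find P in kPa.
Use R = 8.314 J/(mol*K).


P = nRT/V = 6.0520 * 8.314 * 530.9630 / 0.3570
= 26716.1085 / 0.3570 = 74835.0377 Pa = 74.8350 kPa

74.8350 kPa


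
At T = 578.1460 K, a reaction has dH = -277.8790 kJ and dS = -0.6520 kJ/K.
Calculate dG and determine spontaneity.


T*dS = 578.1460 * -0.6520 = -376.9512 kJ
dG = -277.8790 + 376.9512 = 99.0722 kJ (non-spontaneous)

dG = 99.0722 kJ, non-spontaneous


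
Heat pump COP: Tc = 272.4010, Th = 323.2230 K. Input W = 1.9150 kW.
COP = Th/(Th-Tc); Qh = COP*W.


COP = 323.2230 / 50.8220 = 6.3599
Qh = 6.3599 * 1.9150 = 12.1792 kW

COP = 6.3599, Qh = 12.1792 kW


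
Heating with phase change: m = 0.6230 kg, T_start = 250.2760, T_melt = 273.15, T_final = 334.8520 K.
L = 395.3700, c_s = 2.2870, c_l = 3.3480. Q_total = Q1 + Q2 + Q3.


Q1 (sensible, solid) = 0.6230 * 2.2870 * 22.8740 = 32.5909 kJ
Q2 (latent) = 0.6230 * 395.3700 = 246.3155 kJ
Q3 (sensible, liquid) = 0.6230 * 3.3480 * 61.7020 = 128.6983 kJ
Q_total = 407.6047 kJ

407.6047 kJ


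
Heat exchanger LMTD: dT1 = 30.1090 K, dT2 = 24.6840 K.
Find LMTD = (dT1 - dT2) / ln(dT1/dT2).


dT1/dT2 = 1.2198
ln(dT1/dT2) = 0.1987
LMTD = 5.4250 / 0.1987 = 27.3067 K

27.3067 K


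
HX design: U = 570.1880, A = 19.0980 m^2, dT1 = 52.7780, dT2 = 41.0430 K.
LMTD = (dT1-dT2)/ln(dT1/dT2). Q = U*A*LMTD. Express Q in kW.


LMTD = 46.6648 K
Q = 570.1880 * 19.0980 * 46.6648 = 508154.4405 W = 508.1544 kW

508.1544 kW


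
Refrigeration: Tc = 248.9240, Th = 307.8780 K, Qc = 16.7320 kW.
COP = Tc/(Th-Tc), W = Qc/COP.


COP = 248.9240 / 58.9540 = 4.2223
W = 16.7320 / 4.2223 = 3.9627 kW

COP = 4.2223, W = 3.9627 kW


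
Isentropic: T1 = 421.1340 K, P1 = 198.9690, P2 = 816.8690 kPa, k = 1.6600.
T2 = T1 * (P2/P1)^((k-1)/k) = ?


(k-1)/k = 0.3976
(P2/P1)^exp = 1.7534
T2 = 421.1340 * 1.7534 = 738.3956 K

738.3956 K


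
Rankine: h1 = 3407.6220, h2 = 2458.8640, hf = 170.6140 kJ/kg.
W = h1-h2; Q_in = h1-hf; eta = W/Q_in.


W = 948.7580 kJ/kg
Q_in = 3237.0080 kJ/kg
eta = 0.2931 = 29.3097%

eta = 29.3097%


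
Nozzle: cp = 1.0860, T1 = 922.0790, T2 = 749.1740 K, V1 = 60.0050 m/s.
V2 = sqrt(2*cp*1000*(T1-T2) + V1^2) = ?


dT = 172.9050 K
2*cp*1000*dT = 375549.6600
V1^2 = 3600.6000
V2 = sqrt(379150.2600) = 615.7518 m/s

615.7518 m/s


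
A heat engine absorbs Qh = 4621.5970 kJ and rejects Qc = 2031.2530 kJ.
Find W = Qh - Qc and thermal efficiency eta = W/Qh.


W = 4621.5970 - 2031.2530 = 2590.3440 kJ
eta = 2590.3440 / 4621.5970 = 0.5605 = 56.0487%

W = 2590.3440 kJ, eta = 56.0487%


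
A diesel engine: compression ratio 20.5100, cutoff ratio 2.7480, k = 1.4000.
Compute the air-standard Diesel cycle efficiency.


r^(k-1) = 3.3480
rc^k = 4.1174
eta = 0.6195 = 61.9515%

61.9515%


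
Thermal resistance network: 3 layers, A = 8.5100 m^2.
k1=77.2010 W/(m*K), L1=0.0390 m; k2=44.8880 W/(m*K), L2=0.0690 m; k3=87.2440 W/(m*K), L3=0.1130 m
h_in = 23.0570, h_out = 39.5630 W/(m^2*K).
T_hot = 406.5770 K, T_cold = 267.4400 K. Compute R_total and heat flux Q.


R_conv_in = 1/(23.0570*8.5100) = 0.0051
R_1 = 0.0390/(77.2010*8.5100) = 5.9362e-05
R_2 = 0.0690/(44.8880*8.5100) = 0.0002
R_3 = 0.1130/(87.2440*8.5100) = 0.0002
R_conv_out = 1/(39.5630*8.5100) = 0.0030
R_total = 0.0085 K/W
Q = 139.1370 / 0.0085 = 16448.7682 W

R_total = 0.0085 K/W, Q = 16448.7682 W


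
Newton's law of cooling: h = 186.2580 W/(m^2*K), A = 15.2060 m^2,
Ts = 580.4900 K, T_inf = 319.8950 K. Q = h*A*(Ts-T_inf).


dT = 260.5950 K
Q = 186.2580 * 15.2060 * 260.5950 = 738067.3608 W

738067.3608 W


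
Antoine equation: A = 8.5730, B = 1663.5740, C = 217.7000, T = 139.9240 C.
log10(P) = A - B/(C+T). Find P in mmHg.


C+T = 357.6240
B/(C+T) = 4.6517
log10(P) = 8.5730 - 4.6517 = 3.9213
P = 10^3.9213 = 8341.7971 mmHg

8341.7971 mmHg


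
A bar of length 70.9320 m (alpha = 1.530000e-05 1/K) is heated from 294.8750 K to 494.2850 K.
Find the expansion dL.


dT = 199.4100 K
dL = 1.530000e-05 * 70.9320 * 199.4100 = 0.216412 m
L_final = 71.148412 m

dL = 0.216412 m


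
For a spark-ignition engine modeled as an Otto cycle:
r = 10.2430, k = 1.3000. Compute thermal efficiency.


r^(k-1) = 2.0097
eta = 1 - 1/2.0097 = 0.5024 = 50.2410%

50.2410%


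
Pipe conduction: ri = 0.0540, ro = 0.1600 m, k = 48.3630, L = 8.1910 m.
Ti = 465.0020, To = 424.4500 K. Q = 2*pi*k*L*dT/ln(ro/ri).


dT = 40.5520 K
ln(ro/ri) = 1.0862
Q = 2*pi*48.3630*8.1910*40.5520 / 1.0862 = 92925.8618 W

92925.8618 W


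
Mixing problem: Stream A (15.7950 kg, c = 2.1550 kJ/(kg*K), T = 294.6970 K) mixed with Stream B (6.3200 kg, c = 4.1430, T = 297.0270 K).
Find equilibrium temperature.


num = 17808.2465
den = 60.2220
Tf = 295.7101 K

295.7101 K


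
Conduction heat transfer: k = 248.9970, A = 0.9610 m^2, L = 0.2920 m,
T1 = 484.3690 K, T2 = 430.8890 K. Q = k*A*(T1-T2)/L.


dT = 53.4800 K
Q = 248.9970 * 0.9610 * 53.4800 / 0.2920 = 43825.4162 W

43825.4162 W


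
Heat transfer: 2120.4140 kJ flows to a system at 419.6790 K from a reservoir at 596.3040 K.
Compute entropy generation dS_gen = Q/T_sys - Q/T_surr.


dS_sys = 2120.4140/419.6790 = 5.0525 kJ/K
dS_surr = -2120.4140/596.3040 = -3.5559 kJ/K
dS_gen = 5.0525 - 3.5559 = 1.4965 kJ/K (irreversible)

dS_gen = 1.4965 kJ/K, irreversible


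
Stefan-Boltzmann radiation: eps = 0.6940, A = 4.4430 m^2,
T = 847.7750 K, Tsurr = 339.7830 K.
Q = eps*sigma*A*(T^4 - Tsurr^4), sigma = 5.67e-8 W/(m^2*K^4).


T^4 = 5.1656e+11
Tsurr^4 = 1.3329e+10
Q = 0.6940 * 5.67e-8 * 4.4430 * 5.0323e+11 = 87980.7546 W

87980.7546 W


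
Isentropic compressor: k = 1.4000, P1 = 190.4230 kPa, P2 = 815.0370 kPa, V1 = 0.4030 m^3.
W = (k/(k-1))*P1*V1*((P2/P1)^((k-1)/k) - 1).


(k-1)/k = 0.2857
(P2/P1)^exp = 1.5150
W = 3.5000 * 190.4230 * 0.4030 * (1.5150 - 1) = 138.3284 kJ

138.3284 kJ


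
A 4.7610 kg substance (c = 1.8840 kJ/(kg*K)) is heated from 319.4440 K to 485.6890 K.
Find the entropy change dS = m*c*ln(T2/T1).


T2/T1 = 1.5204
ln(T2/T1) = 0.4190
dS = 4.7610 * 1.8840 * 0.4190 = 3.7582 kJ/K

3.7582 kJ/K


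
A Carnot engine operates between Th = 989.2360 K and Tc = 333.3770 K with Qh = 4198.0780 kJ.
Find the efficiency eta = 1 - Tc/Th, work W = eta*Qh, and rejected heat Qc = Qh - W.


eta = 1 - 333.3770/989.2360 = 0.6630
W = 0.6630 * 4198.0780 = 2783.3068 kJ
Qc = 4198.0780 - 2783.3068 = 1414.7712 kJ

eta = 66.2995%, W = 2783.3068 kJ, Qc = 1414.7712 kJ


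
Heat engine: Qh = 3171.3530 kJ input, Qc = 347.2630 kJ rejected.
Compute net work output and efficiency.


W = 3171.3530 - 347.2630 = 2824.0900 kJ
eta = 2824.0900 / 3171.3530 = 0.8905 = 89.0500%

W = 2824.0900 kJ, eta = 89.0500%


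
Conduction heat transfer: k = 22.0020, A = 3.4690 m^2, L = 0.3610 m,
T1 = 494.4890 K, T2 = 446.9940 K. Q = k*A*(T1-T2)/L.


dT = 47.4950 K
Q = 22.0020 * 3.4690 * 47.4950 / 0.3610 = 10041.6979 W

10041.6979 W


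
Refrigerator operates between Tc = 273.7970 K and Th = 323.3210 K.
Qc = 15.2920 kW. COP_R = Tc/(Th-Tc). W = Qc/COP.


COP = 273.7970 / 49.5240 = 5.5286
W = 15.2920 / 5.5286 = 2.7660 kW

COP = 5.5286, W = 2.7660 kW
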